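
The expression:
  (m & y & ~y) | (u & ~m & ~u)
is never true.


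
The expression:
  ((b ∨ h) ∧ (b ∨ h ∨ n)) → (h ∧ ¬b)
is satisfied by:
  {b: False}


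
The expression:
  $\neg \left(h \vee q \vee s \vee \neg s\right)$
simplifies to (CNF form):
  $\text{False}$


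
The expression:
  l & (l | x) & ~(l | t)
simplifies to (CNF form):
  False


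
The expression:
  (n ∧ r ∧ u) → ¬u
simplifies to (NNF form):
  ¬n ∨ ¬r ∨ ¬u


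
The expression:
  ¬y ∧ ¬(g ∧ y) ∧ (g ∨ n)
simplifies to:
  ¬y ∧ (g ∨ n)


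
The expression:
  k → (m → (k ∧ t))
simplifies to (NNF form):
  t ∨ ¬k ∨ ¬m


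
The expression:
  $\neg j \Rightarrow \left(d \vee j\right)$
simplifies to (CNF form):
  $d \vee j$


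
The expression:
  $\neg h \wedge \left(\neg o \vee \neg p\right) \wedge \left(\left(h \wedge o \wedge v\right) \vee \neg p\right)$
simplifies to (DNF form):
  $\neg h \wedge \neg p$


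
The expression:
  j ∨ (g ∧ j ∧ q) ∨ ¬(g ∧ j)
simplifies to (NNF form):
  True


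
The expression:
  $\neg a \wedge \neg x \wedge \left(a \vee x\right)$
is never true.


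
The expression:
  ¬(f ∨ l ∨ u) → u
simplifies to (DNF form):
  f ∨ l ∨ u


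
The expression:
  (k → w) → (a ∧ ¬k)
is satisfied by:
  {a: True, w: False, k: False}
  {k: True, a: True, w: False}
  {k: True, a: False, w: False}
  {w: True, a: True, k: False}


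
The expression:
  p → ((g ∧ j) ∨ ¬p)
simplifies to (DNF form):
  (g ∧ j) ∨ ¬p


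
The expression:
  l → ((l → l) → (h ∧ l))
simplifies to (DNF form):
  h ∨ ¬l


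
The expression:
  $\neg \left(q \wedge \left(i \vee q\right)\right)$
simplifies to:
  $\neg q$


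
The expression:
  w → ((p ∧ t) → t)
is always true.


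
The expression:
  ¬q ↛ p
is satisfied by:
  {p: True, q: False}
  {q: False, p: False}
  {q: True, p: True}


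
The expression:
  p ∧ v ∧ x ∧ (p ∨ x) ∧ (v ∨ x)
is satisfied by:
  {p: True, x: True, v: True}


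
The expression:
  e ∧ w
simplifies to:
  e ∧ w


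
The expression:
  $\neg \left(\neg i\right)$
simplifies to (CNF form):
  $i$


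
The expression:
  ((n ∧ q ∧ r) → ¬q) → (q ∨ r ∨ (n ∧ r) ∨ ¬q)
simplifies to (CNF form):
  True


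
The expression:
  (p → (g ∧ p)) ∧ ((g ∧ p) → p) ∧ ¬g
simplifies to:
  ¬g ∧ ¬p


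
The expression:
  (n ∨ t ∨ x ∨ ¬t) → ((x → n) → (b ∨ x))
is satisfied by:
  {b: True, x: True}
  {b: True, x: False}
  {x: True, b: False}


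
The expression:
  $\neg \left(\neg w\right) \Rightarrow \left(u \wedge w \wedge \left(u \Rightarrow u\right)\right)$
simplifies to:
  $u \vee \neg w$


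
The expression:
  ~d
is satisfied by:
  {d: False}


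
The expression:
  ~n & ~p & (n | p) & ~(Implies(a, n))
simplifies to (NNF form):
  False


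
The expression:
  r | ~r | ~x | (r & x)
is always true.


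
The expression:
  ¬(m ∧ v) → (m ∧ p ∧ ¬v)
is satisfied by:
  {m: True, v: True, p: True}
  {m: True, v: True, p: False}
  {m: True, p: True, v: False}


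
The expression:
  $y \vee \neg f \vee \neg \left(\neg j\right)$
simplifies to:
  $j \vee y \vee \neg f$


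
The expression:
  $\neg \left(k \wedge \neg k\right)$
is always true.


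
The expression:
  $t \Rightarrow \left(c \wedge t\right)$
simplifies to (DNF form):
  $c \vee \neg t$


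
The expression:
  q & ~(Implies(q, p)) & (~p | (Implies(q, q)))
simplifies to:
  q & ~p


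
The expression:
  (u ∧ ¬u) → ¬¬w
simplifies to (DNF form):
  True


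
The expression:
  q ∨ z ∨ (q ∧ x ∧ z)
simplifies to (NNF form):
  q ∨ z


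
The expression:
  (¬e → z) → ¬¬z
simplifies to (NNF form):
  z ∨ ¬e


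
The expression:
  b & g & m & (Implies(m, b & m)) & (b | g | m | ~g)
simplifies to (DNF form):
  b & g & m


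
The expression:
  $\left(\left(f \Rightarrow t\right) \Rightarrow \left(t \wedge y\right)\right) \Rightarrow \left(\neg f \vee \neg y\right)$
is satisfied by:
  {y: False, f: False}
  {f: True, y: False}
  {y: True, f: False}


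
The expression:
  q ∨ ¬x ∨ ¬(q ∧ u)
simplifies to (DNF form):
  True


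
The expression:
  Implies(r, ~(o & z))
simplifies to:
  ~o | ~r | ~z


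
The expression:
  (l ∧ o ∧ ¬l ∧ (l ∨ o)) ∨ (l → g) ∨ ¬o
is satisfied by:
  {g: True, l: False, o: False}
  {l: False, o: False, g: False}
  {o: True, g: True, l: False}
  {o: True, l: False, g: False}
  {g: True, l: True, o: False}
  {l: True, g: False, o: False}
  {o: True, l: True, g: True}


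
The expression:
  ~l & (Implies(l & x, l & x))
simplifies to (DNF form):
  ~l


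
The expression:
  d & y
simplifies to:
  d & y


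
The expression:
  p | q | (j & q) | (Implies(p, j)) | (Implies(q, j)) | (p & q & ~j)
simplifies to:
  True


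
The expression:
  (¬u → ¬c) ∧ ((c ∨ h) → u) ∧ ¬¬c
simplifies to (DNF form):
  c ∧ u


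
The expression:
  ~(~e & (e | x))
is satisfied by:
  {e: True, x: False}
  {x: False, e: False}
  {x: True, e: True}


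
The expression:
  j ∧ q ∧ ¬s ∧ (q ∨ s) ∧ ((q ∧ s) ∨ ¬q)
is never true.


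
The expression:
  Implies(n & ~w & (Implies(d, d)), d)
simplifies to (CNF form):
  d | w | ~n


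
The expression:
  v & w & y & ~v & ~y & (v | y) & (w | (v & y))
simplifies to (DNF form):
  False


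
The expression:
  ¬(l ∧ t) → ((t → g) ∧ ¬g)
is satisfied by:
  {l: True, g: False, t: False}
  {g: False, t: False, l: False}
  {l: True, t: True, g: False}
  {l: True, t: True, g: True}


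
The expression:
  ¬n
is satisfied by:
  {n: False}


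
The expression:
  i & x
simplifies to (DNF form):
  i & x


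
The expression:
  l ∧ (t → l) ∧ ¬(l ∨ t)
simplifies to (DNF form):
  False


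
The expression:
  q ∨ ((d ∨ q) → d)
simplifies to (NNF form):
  True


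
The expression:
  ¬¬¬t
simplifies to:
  ¬t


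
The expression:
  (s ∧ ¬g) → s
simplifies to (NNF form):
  True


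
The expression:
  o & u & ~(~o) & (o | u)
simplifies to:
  o & u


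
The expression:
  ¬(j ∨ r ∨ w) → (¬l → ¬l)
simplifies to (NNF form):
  True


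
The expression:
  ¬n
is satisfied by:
  {n: False}


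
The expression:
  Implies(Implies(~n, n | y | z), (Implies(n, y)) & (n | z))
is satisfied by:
  {z: True, n: False, y: False}
  {z: False, n: False, y: False}
  {y: True, z: True, n: False}
  {n: True, y: True, z: True}
  {n: True, y: True, z: False}


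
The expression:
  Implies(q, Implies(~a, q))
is always true.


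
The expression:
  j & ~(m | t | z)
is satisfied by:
  {j: True, z: False, t: False, m: False}


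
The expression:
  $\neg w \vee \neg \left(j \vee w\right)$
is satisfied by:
  {w: False}


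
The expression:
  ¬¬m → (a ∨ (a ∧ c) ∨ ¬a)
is always true.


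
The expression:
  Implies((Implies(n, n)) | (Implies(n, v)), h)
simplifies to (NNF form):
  h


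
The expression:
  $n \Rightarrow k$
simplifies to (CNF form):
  $k \vee \neg n$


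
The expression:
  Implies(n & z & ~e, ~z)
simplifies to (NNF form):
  e | ~n | ~z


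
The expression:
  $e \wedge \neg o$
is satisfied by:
  {e: True, o: False}


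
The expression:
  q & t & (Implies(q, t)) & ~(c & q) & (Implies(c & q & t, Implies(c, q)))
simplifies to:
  q & t & ~c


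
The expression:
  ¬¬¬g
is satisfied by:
  {g: False}


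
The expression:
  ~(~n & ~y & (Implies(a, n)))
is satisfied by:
  {a: True, n: True, y: True}
  {a: True, n: True, y: False}
  {a: True, y: True, n: False}
  {a: True, y: False, n: False}
  {n: True, y: True, a: False}
  {n: True, y: False, a: False}
  {y: True, n: False, a: False}


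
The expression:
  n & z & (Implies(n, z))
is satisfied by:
  {z: True, n: True}


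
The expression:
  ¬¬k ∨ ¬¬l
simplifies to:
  k ∨ l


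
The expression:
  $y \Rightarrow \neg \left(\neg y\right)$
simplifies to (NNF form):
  $\text{True}$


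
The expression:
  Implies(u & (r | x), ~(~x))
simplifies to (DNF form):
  x | ~r | ~u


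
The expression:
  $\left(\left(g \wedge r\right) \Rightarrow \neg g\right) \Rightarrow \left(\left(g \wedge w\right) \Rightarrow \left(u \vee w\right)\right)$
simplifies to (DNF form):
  $\text{True}$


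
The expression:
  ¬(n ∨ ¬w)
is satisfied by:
  {w: True, n: False}


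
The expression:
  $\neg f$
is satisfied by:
  {f: False}


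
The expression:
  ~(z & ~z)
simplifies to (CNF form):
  True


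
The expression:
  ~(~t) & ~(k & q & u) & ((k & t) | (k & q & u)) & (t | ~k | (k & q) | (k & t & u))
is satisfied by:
  {t: True, k: True, u: False, q: False}
  {t: True, q: True, k: True, u: False}
  {t: True, u: True, k: True, q: False}


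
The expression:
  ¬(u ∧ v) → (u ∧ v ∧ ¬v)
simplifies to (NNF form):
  u ∧ v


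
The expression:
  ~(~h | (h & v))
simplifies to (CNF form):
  h & ~v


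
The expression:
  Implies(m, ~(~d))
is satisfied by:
  {d: True, m: False}
  {m: False, d: False}
  {m: True, d: True}


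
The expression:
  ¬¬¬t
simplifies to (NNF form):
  ¬t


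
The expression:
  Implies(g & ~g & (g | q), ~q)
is always true.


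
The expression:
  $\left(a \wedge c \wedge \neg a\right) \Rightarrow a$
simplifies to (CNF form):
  $\text{True}$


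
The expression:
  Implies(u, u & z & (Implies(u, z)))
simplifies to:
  z | ~u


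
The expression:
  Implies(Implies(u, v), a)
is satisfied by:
  {a: True, u: True, v: False}
  {a: True, u: False, v: False}
  {a: True, v: True, u: True}
  {a: True, v: True, u: False}
  {u: True, v: False, a: False}


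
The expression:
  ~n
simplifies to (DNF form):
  ~n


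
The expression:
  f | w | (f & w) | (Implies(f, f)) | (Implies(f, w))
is always true.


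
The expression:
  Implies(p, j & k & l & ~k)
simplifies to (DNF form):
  ~p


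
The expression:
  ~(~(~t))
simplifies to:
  ~t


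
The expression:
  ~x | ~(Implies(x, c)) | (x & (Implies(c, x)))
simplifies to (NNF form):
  True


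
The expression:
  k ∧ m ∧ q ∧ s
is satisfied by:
  {m: True, s: True, q: True, k: True}


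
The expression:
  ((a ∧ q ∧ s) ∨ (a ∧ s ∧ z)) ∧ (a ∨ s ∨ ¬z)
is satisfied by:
  {a: True, q: True, z: True, s: True}
  {a: True, q: True, s: True, z: False}
  {a: True, z: True, s: True, q: False}


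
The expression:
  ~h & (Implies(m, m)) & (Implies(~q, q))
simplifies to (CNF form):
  q & ~h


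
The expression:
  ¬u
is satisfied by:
  {u: False}


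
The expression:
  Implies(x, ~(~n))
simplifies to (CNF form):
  n | ~x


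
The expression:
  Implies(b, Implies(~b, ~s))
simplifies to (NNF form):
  True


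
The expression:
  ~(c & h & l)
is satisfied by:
  {l: False, c: False, h: False}
  {h: True, l: False, c: False}
  {c: True, l: False, h: False}
  {h: True, c: True, l: False}
  {l: True, h: False, c: False}
  {h: True, l: True, c: False}
  {c: True, l: True, h: False}


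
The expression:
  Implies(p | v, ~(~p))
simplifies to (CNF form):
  p | ~v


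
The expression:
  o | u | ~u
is always true.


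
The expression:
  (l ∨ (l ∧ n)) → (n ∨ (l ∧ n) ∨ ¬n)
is always true.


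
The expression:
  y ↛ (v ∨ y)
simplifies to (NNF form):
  False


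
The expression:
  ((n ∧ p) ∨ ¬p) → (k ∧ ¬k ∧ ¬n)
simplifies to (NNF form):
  p ∧ ¬n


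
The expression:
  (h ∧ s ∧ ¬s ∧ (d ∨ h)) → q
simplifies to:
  True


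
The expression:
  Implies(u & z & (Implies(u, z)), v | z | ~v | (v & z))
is always true.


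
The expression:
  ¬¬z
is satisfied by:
  {z: True}


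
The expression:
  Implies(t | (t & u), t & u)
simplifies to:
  u | ~t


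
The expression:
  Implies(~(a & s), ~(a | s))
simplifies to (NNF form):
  (a & s) | (~a & ~s)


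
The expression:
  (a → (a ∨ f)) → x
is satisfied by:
  {x: True}


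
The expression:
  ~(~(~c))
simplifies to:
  ~c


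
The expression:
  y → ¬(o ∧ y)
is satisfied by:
  {o: False, y: False}
  {y: True, o: False}
  {o: True, y: False}


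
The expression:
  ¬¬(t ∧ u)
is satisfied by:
  {t: True, u: True}


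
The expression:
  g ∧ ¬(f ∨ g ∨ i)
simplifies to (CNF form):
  False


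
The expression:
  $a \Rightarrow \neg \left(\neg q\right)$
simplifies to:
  $q \vee \neg a$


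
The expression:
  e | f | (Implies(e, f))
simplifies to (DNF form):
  True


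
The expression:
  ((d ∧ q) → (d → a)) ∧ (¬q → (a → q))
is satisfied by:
  {q: False, a: False, d: False}
  {d: True, q: False, a: False}
  {q: True, d: False, a: False}
  {a: True, q: True, d: False}
  {d: True, a: True, q: True}


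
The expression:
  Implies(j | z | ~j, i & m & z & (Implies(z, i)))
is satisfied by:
  {z: True, m: True, i: True}


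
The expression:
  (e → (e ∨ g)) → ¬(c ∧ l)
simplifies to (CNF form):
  ¬c ∨ ¬l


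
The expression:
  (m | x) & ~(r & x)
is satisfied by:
  {m: True, x: False, r: False}
  {r: True, m: True, x: False}
  {m: True, x: True, r: False}
  {x: True, r: False, m: False}


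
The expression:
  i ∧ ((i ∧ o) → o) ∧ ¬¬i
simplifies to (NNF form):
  i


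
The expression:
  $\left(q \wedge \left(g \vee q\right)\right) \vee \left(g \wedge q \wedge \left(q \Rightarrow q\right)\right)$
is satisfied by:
  {q: True}


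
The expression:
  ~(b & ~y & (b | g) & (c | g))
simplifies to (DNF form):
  y | ~b | (~c & ~g)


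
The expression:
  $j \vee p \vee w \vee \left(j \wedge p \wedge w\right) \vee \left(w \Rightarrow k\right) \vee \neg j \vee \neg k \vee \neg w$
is always true.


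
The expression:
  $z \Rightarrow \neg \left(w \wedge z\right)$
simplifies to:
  $\neg w \vee \neg z$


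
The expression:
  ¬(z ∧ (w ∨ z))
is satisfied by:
  {z: False}


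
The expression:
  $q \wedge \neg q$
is never true.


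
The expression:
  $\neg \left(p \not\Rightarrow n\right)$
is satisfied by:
  {n: True, p: False}
  {p: False, n: False}
  {p: True, n: True}


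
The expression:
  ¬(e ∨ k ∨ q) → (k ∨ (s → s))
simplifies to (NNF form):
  True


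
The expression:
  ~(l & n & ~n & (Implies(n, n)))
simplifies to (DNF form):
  True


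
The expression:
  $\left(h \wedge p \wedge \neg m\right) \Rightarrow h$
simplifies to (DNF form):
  $\text{True}$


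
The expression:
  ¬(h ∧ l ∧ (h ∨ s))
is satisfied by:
  {l: False, h: False}
  {h: True, l: False}
  {l: True, h: False}


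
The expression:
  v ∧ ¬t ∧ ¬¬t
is never true.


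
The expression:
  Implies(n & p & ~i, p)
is always true.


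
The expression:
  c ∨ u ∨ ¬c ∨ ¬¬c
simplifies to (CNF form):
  True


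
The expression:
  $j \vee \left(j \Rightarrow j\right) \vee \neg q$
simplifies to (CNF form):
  $\text{True}$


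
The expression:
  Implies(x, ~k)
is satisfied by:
  {k: False, x: False}
  {x: True, k: False}
  {k: True, x: False}


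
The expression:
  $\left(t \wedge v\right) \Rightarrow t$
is always true.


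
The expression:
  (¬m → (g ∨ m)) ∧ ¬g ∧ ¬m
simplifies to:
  False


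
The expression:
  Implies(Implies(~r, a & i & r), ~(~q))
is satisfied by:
  {q: True, r: False}
  {r: False, q: False}
  {r: True, q: True}


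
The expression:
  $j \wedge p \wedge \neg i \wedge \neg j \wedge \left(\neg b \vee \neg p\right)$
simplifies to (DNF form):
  $\text{False}$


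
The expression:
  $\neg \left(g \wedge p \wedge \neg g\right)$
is always true.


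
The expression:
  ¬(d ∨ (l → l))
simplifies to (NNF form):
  False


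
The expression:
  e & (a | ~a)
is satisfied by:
  {e: True}


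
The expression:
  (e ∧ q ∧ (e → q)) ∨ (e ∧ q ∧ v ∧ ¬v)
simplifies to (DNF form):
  e ∧ q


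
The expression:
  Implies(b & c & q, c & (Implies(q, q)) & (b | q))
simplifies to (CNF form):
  True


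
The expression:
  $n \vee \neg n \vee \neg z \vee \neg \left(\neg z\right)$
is always true.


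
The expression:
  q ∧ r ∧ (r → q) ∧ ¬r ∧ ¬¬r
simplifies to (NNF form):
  False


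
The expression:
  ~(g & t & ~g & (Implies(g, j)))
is always true.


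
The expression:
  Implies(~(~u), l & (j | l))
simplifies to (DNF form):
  l | ~u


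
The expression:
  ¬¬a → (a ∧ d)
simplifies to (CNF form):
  d ∨ ¬a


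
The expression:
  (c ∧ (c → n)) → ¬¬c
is always true.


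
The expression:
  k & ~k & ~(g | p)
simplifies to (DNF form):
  False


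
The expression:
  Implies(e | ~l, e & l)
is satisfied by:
  {l: True}


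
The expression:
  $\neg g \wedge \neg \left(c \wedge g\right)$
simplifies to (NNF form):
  $\neg g$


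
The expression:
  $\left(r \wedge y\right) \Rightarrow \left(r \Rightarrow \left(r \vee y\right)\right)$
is always true.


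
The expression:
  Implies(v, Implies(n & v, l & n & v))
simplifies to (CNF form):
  l | ~n | ~v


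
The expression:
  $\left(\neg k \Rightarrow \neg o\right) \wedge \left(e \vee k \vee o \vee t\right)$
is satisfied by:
  {k: True, e: True, t: True, o: False}
  {k: True, e: True, t: False, o: False}
  {k: True, t: True, o: False, e: False}
  {k: True, t: False, o: False, e: False}
  {k: True, e: True, o: True, t: True}
  {k: True, e: True, o: True, t: False}
  {k: True, o: True, t: True, e: False}
  {k: True, o: True, t: False, e: False}
  {e: True, o: False, t: True, k: False}
  {e: True, o: False, t: False, k: False}
  {t: True, k: False, o: False, e: False}


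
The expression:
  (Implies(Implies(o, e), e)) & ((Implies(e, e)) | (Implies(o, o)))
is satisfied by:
  {o: True, e: True}
  {o: True, e: False}
  {e: True, o: False}


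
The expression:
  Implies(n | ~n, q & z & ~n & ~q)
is never true.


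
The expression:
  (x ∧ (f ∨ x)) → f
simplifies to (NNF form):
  f ∨ ¬x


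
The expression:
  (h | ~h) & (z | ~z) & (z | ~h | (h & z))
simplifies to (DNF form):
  z | ~h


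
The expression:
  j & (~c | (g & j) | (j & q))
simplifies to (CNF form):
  j & (g | q | ~c)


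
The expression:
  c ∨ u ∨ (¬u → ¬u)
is always true.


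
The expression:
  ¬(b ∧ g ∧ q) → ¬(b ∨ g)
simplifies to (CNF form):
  (b ∨ ¬g) ∧ (g ∨ ¬b) ∧ (q ∨ ¬g)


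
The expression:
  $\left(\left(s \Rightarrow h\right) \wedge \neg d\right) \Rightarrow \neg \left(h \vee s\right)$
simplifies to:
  $d \vee \neg h$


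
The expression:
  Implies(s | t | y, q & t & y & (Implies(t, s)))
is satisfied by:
  {q: True, s: False, y: False, t: False}
  {q: False, s: False, y: False, t: False}
  {y: True, t: True, s: True, q: True}


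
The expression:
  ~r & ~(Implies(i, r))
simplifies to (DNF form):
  i & ~r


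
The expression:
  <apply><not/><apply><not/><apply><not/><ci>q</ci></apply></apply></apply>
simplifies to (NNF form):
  <apply><not/><ci>q</ci></apply>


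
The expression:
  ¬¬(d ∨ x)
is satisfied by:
  {x: True, d: True}
  {x: True, d: False}
  {d: True, x: False}


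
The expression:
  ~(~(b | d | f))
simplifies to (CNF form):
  b | d | f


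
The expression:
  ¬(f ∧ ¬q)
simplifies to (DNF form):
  q ∨ ¬f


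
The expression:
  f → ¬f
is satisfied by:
  {f: False}


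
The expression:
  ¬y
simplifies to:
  ¬y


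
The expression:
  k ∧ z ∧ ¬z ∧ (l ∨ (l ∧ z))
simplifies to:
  False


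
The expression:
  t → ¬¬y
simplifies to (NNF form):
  y ∨ ¬t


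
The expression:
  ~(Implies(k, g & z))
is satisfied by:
  {k: True, g: False, z: False}
  {z: True, k: True, g: False}
  {g: True, k: True, z: False}


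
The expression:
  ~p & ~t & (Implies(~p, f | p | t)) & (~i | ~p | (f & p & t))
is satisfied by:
  {f: True, p: False, t: False}


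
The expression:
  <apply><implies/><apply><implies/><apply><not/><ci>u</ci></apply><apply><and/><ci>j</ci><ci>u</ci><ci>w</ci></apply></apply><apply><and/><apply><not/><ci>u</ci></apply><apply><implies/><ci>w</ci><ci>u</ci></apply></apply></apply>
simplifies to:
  <apply><not/><ci>u</ci></apply>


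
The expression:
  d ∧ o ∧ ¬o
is never true.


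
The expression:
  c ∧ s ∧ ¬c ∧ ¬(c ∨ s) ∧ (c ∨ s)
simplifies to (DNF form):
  False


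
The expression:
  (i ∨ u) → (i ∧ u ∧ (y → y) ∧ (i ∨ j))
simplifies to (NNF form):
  (i ∧ u) ∨ (¬i ∧ ¬u)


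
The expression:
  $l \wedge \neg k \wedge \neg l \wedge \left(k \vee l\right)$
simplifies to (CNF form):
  $\text{False}$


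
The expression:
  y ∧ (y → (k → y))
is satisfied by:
  {y: True}


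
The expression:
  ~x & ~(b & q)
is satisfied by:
  {x: False, q: False, b: False}
  {b: True, x: False, q: False}
  {q: True, x: False, b: False}


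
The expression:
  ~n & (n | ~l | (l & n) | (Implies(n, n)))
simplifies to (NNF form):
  ~n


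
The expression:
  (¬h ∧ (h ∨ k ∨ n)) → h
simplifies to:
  h ∨ (¬k ∧ ¬n)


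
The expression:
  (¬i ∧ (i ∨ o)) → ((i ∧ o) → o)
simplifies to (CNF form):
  True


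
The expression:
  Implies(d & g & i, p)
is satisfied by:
  {p: True, g: False, d: False, i: False}
  {i: False, g: False, p: False, d: False}
  {i: True, p: True, g: False, d: False}
  {i: True, g: False, p: False, d: False}
  {d: True, p: True, i: False, g: False}
  {d: True, i: False, g: False, p: False}
  {d: True, i: True, p: True, g: False}
  {d: True, i: True, g: False, p: False}
  {p: True, g: True, d: False, i: False}
  {g: True, d: False, p: False, i: False}
  {i: True, g: True, p: True, d: False}
  {i: True, g: True, d: False, p: False}
  {p: True, g: True, d: True, i: False}
  {g: True, d: True, i: False, p: False}
  {i: True, g: True, d: True, p: True}


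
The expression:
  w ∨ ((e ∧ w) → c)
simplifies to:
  True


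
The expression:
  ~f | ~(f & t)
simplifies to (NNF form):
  ~f | ~t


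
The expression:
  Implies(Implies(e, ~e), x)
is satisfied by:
  {x: True, e: True}
  {x: True, e: False}
  {e: True, x: False}


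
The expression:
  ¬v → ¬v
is always true.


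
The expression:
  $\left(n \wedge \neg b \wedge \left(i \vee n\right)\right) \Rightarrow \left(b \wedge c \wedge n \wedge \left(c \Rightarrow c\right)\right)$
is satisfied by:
  {b: True, n: False}
  {n: False, b: False}
  {n: True, b: True}


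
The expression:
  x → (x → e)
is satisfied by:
  {e: True, x: False}
  {x: False, e: False}
  {x: True, e: True}


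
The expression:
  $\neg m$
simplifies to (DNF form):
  $\neg m$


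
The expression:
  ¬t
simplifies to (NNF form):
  ¬t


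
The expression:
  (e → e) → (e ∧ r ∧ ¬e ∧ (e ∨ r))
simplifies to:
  False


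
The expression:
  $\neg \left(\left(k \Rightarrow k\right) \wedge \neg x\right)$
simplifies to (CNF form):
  $x$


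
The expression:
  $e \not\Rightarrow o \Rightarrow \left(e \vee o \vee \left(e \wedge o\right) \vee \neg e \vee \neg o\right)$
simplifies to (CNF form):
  $\text{True}$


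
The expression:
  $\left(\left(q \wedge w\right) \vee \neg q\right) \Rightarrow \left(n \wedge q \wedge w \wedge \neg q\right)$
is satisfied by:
  {q: True, w: False}


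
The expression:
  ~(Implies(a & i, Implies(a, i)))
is never true.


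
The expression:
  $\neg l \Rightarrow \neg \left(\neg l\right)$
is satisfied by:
  {l: True}


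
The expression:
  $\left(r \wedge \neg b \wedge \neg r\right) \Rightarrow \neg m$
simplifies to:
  $\text{True}$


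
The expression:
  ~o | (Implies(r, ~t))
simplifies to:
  ~o | ~r | ~t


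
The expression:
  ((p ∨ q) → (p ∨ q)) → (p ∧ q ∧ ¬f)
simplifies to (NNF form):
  p ∧ q ∧ ¬f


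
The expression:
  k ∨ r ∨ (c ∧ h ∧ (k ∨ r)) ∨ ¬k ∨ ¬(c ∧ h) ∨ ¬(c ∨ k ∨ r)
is always true.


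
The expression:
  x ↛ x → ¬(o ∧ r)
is always true.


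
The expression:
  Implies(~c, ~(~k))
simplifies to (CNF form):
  c | k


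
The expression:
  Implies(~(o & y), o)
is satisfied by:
  {o: True}


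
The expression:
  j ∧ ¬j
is never true.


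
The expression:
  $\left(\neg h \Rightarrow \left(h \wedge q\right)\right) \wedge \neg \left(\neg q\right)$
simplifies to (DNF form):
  $h \wedge q$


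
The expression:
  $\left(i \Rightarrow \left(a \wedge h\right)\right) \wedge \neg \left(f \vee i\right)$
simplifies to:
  $\neg f \wedge \neg i$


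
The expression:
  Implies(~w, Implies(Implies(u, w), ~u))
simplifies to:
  True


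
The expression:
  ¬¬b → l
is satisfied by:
  {l: True, b: False}
  {b: False, l: False}
  {b: True, l: True}


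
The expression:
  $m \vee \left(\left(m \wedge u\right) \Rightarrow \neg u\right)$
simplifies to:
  $\text{True}$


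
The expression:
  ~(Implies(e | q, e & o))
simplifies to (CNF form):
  (e | q) & (e | ~e) & (q | ~o) & (~e | ~o)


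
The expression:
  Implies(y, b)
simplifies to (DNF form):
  b | ~y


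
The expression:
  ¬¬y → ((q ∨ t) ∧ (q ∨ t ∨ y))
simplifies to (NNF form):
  q ∨ t ∨ ¬y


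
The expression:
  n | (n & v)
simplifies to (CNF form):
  n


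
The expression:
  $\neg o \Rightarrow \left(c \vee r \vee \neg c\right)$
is always true.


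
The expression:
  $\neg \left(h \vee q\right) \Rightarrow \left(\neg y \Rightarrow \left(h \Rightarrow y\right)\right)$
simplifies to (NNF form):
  $\text{True}$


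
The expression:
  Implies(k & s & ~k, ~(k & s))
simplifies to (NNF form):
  True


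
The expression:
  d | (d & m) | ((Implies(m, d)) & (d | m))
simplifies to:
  d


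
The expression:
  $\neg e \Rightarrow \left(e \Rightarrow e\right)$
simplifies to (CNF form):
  $\text{True}$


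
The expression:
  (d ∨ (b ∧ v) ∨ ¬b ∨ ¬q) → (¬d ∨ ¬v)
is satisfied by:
  {v: False, d: False}
  {d: True, v: False}
  {v: True, d: False}


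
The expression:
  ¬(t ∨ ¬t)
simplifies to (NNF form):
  False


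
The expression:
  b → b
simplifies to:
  True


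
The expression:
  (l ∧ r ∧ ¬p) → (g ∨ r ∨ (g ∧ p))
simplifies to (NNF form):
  True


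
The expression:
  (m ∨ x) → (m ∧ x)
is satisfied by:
  {m: False, x: False}
  {x: True, m: True}


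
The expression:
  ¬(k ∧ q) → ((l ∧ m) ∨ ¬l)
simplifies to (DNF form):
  m ∨ (k ∧ q) ∨ ¬l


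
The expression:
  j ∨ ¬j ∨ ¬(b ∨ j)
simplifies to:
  True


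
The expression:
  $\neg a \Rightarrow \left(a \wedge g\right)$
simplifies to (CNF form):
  $a$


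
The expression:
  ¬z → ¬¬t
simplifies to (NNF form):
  t ∨ z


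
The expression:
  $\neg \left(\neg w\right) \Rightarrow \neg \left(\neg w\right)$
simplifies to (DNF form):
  $\text{True}$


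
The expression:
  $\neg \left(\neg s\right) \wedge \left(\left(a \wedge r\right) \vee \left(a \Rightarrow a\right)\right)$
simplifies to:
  $s$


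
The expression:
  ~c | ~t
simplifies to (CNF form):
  ~c | ~t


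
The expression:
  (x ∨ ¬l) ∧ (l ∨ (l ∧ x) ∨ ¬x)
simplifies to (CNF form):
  (l ∨ ¬l) ∧ (l ∨ ¬x) ∧ (x ∨ ¬l) ∧ (x ∨ ¬x)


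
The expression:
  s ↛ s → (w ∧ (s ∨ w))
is always true.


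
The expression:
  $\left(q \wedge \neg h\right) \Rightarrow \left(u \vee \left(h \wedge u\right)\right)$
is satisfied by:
  {u: True, h: True, q: False}
  {u: True, h: False, q: False}
  {h: True, u: False, q: False}
  {u: False, h: False, q: False}
  {u: True, q: True, h: True}
  {u: True, q: True, h: False}
  {q: True, h: True, u: False}


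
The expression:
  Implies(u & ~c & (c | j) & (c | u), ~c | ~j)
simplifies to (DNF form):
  True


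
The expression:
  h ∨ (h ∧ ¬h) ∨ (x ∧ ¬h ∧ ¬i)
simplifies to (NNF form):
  h ∨ (x ∧ ¬i)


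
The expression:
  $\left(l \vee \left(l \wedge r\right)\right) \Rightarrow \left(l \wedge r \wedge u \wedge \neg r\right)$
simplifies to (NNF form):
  $\neg l$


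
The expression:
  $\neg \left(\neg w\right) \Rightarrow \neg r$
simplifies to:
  $\neg r \vee \neg w$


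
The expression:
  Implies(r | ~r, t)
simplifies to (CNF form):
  t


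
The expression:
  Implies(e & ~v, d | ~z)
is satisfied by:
  {d: True, v: True, e: False, z: False}
  {d: True, e: False, v: False, z: False}
  {v: True, d: False, e: False, z: False}
  {d: False, e: False, v: False, z: False}
  {z: True, d: True, v: True, e: False}
  {z: True, d: True, e: False, v: False}
  {z: True, v: True, d: False, e: False}
  {z: True, d: False, e: False, v: False}
  {d: True, e: True, v: True, z: False}
  {d: True, e: True, z: False, v: False}
  {e: True, v: True, z: False, d: False}
  {e: True, z: False, v: False, d: False}
  {d: True, e: True, z: True, v: True}
  {d: True, e: True, z: True, v: False}
  {e: True, z: True, v: True, d: False}


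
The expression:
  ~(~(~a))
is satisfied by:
  {a: False}


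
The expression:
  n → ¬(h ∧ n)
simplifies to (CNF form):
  ¬h ∨ ¬n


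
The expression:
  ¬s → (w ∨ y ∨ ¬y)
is always true.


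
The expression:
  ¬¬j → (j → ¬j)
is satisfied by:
  {j: False}


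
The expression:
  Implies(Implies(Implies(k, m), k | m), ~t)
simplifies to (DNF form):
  ~t | (~k & ~m)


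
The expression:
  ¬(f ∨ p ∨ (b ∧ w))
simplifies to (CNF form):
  ¬f ∧ ¬p ∧ (¬b ∨ ¬w)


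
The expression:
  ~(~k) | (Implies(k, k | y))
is always true.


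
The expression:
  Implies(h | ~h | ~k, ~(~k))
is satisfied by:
  {k: True}


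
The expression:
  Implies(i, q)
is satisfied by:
  {q: True, i: False}
  {i: False, q: False}
  {i: True, q: True}


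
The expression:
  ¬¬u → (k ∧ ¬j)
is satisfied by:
  {k: True, u: False, j: False}
  {k: False, u: False, j: False}
  {j: True, k: True, u: False}
  {j: True, k: False, u: False}
  {u: True, k: True, j: False}


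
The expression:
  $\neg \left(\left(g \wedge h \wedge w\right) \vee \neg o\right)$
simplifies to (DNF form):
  $\left(o \wedge \neg g\right) \vee \left(o \wedge \neg h\right) \vee \left(o \wedge \neg w\right)$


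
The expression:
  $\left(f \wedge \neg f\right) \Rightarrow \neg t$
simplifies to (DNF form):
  $\text{True}$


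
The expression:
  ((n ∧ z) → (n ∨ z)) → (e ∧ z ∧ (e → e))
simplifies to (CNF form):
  e ∧ z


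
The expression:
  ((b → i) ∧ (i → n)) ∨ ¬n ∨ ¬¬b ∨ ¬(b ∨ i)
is always true.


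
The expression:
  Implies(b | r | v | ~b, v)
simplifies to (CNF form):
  v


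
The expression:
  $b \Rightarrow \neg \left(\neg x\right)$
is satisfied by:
  {x: True, b: False}
  {b: False, x: False}
  {b: True, x: True}


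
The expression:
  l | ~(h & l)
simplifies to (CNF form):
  True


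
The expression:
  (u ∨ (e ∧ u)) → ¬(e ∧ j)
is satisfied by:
  {u: False, e: False, j: False}
  {j: True, u: False, e: False}
  {e: True, u: False, j: False}
  {j: True, e: True, u: False}
  {u: True, j: False, e: False}
  {j: True, u: True, e: False}
  {e: True, u: True, j: False}


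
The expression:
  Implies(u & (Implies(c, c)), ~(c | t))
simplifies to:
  ~u | (~c & ~t)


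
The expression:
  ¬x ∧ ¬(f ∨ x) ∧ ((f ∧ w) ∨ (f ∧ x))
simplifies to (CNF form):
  False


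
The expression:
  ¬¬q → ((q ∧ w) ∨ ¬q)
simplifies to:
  w ∨ ¬q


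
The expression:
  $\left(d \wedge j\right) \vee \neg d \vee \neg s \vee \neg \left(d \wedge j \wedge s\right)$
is always true.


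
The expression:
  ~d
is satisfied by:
  {d: False}


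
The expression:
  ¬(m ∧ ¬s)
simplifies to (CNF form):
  s ∨ ¬m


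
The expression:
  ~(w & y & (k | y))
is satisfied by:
  {w: False, y: False}
  {y: True, w: False}
  {w: True, y: False}


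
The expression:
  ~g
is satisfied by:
  {g: False}


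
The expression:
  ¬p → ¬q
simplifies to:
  p ∨ ¬q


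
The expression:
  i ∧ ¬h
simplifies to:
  i ∧ ¬h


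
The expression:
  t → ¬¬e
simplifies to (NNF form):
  e ∨ ¬t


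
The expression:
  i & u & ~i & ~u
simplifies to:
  False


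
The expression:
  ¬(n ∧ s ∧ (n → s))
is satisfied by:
  {s: False, n: False}
  {n: True, s: False}
  {s: True, n: False}


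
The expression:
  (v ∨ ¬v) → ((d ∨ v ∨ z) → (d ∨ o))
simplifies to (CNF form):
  (d ∨ o ∨ ¬v) ∧ (d ∨ o ∨ ¬z)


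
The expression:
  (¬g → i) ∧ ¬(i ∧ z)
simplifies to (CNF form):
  (g ∨ i) ∧ (g ∨ ¬z) ∧ (i ∨ ¬i) ∧ (¬i ∨ ¬z)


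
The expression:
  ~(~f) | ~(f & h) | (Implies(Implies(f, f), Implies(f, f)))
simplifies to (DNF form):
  True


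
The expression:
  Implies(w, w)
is always true.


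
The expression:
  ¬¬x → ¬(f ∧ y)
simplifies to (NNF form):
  ¬f ∨ ¬x ∨ ¬y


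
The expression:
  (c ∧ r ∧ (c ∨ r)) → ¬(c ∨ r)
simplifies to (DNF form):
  ¬c ∨ ¬r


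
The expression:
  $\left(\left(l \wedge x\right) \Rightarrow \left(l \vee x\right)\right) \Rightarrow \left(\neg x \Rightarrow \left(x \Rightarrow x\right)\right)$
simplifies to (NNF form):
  $\text{True}$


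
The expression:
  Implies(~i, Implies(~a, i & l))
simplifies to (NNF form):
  a | i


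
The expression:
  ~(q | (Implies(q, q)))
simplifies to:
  False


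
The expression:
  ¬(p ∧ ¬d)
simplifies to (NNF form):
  d ∨ ¬p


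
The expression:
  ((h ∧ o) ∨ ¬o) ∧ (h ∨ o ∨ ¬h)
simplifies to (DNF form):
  h ∨ ¬o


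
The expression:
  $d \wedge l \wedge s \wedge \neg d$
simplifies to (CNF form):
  $\text{False}$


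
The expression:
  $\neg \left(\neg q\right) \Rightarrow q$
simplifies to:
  $\text{True}$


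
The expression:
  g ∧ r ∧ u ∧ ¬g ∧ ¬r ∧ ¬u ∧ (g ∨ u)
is never true.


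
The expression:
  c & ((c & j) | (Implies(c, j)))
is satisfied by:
  {c: True, j: True}


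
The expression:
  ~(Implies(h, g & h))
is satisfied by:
  {h: True, g: False}


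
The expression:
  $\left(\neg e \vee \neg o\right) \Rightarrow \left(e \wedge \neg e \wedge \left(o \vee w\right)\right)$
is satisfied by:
  {e: True, o: True}


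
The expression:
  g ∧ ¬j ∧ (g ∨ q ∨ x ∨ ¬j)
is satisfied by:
  {g: True, j: False}


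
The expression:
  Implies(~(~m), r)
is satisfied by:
  {r: True, m: False}
  {m: False, r: False}
  {m: True, r: True}


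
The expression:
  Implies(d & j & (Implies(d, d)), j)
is always true.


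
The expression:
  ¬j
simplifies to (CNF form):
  ¬j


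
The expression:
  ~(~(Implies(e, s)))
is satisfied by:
  {s: True, e: False}
  {e: False, s: False}
  {e: True, s: True}


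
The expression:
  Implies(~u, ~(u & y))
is always true.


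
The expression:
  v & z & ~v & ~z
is never true.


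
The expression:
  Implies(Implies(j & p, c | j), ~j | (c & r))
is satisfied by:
  {c: True, r: True, j: False}
  {c: True, r: False, j: False}
  {r: True, c: False, j: False}
  {c: False, r: False, j: False}
  {j: True, c: True, r: True}


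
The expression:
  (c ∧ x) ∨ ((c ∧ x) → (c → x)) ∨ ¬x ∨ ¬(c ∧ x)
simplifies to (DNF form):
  True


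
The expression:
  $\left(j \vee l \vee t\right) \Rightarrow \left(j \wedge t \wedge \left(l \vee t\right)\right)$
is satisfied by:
  {t: True, j: True, l: False}
  {t: True, j: True, l: True}
  {l: False, j: False, t: False}


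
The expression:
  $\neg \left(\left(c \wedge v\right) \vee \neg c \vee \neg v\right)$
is never true.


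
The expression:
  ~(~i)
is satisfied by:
  {i: True}


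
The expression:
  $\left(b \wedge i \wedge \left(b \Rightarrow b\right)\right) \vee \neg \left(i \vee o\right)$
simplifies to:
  $\left(b \wedge i\right) \vee \left(\neg i \wedge \neg o\right)$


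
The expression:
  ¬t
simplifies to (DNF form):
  ¬t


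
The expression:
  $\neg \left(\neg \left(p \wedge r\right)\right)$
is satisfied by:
  {r: True, p: True}


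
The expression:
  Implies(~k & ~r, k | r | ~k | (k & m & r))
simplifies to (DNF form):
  True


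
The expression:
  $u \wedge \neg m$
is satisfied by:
  {u: True, m: False}


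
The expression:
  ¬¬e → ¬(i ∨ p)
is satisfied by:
  {i: False, e: False, p: False}
  {p: True, i: False, e: False}
  {i: True, p: False, e: False}
  {p: True, i: True, e: False}
  {e: True, p: False, i: False}


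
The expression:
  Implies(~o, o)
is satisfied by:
  {o: True}


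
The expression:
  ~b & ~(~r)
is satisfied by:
  {r: True, b: False}


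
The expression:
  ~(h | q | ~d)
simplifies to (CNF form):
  d & ~h & ~q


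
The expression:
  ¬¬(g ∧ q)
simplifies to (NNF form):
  g ∧ q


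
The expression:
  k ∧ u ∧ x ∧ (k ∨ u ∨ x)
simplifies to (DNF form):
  k ∧ u ∧ x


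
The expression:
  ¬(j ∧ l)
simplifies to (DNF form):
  ¬j ∨ ¬l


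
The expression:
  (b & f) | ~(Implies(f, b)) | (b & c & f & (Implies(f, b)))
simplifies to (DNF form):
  f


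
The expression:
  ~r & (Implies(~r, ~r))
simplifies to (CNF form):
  ~r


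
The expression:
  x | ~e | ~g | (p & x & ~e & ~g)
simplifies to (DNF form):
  x | ~e | ~g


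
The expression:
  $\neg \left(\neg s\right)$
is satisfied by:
  {s: True}


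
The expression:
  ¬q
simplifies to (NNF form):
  ¬q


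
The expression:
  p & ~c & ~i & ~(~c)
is never true.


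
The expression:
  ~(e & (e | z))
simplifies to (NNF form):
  ~e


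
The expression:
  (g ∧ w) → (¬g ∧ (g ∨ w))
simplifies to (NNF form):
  ¬g ∨ ¬w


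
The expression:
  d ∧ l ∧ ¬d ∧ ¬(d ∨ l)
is never true.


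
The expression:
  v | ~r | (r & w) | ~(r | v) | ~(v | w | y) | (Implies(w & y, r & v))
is always true.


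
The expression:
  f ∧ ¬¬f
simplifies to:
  f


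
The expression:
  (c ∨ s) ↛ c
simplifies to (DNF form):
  s ∧ ¬c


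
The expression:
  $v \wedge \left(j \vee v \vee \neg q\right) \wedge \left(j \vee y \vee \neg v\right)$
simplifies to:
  $v \wedge \left(j \vee y\right)$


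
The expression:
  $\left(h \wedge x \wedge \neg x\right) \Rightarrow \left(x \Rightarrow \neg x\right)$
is always true.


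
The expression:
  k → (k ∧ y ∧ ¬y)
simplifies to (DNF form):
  ¬k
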